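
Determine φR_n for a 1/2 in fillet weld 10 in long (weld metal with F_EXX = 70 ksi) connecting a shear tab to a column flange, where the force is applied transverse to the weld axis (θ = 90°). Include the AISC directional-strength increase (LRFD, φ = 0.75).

t_e = 0.707 × 0.5 = 0.3535 in; A_we = 0.3535 × 10 = 3.535 in².
Directional factor: 1.0 + 0.5 sin^1.5(90°) = 1.5.
F_nw = 0.6 × 70 × 1.5 = 63 ksi.
φR_n = 0.75 × 63 × 3.535 = 167 kip.

φR_n ≈ 167 kip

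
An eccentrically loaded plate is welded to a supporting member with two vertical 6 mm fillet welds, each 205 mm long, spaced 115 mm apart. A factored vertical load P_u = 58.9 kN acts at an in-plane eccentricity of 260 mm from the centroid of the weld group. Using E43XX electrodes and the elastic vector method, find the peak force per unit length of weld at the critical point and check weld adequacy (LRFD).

f_max ≈ 726 N/mm; adequate

E43XX → F_EXX = 430 MPa.
Total weld length L_w = 410 mm. Treat welds as unit-width lines.
Polar moment about centroid: J = 2[d³/12 + d(b/2)²] = 2[205³/12 + 205×57.5²] = 2791000 mm³.
Direct shear f_v = P/L_w = 58.9×10³ / 410 = 143.7 N/mm (vertical).
Torsion M = P·e = 58.9×10³ × 260 = 15314000 N·mm.
Critical point at (x, y) = (57.5, 102.5) from centroid. f_tx = M·y/J = 562.3 N/mm; f_ty = M·x/J = 315.5 N/mm.
Resultant f_max = √[f_tx² + (f_v + f_ty)²] = √[562.3² + (143.7 + 315.5)²] = 725.9 N/mm.
Capacity per unit length: φr_n = 0.75 × 0.6 × 430 × (0.707 × 6) = 820.8 N/mm.
725.9 ≤ 820.8 → adequate.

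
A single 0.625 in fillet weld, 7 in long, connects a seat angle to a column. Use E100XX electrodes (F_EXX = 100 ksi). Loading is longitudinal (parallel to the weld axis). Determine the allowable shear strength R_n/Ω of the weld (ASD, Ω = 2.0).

Effective throat t_e = 0.707 × 0.625 = 0.4419 in.
Total length L = 7 in; A_we = 0.4419 × 7 = 3.093 in².
F_nw = 0.6 F_EXX = 0.6 × 100 = 60 ksi.
R_n = 60 × 3.093 = 185.6 kip; R_n/Ω = 185.6/2.0 = 92.79 kip.

R_n/Ω ≈ 92.8 kip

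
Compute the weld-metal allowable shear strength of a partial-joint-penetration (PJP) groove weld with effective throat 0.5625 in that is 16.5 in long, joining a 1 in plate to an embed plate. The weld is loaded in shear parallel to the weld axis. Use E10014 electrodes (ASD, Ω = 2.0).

E100XX → F_EXX = 100 ksi.
Effective throat (given) t_e = 0.5625 in.
A_we = 0.5625 × 16.5 = 9.281 in².
F_nw = 0.6 F_EXX = 60 ksi.
R_n/Ω = (60 × 9.281) / 2.0 = 278.4 kip.

R_n/Ω ≈ 278 kip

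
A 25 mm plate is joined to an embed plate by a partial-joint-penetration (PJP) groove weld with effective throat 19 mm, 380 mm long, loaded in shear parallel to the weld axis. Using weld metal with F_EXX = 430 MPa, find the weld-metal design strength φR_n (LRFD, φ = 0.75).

Effective throat (given) t_e = 19 mm.
A_we = 19 × 380 = 7220 mm².
F_nw = 0.6 F_EXX = 258 MPa.
φR_n = 0.75 × 258 × 7220 × 10⁻³ = 1397 kN.

φR_n ≈ 1400 kN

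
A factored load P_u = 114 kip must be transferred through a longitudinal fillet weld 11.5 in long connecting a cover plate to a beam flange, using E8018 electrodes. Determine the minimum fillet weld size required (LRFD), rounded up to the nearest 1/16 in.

w = 7/16 in

E80XX → F_EXX = 80 ksi.
Total weld length L = 11.5 in.
Required throat t_e = P_u / (φ × 0.6 F_EXX × L) = 114 / (0.75 × 0.6 × 80 × 11.5) = 0.2754 in.
Required leg w = t_e / 0.707 = 0.3895 in → use 7/16 in.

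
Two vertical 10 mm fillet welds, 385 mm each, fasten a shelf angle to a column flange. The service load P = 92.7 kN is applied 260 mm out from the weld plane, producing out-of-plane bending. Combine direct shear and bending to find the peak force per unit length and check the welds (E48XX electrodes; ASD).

E48XX → F_EXX = 480 MPa.
L_w = 2 × 385 = 770 mm; section modulus (unit throat) S = 2 × L²/6 = 49410 mm².
Direct shear f_v = P/L_w = 92.7×10³/770 = 120.4 N/mm.
Moment M = P × e = 92.7×10³ × 260 = 24102000 N·mm; bending f_b = M/S = 487.8 N/mm.
f_max = √(f_v² + f_b²) = √(120.4² + 487.8²) = 502.4 N/mm.
r_n/Ω = (1/2.0) × 0.6 × 480 × (0.707 × 10) = 1018 N/mm → adequate.

f_max ≈ 502 N/mm; adequate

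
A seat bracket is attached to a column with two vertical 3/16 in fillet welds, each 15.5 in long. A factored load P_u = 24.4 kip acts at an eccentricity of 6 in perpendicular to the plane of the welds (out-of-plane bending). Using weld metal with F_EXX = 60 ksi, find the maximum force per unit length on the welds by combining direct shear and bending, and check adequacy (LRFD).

f_max ≈ 1.99 kip/in; adequate

L_w = 2 × 15.5 = 31 in; section modulus (unit throat) S = 2 × L²/6 = 80.08 in².
Direct shear f_v = P/L_w = 24.4/31 = 0.7871 kip/in.
Moment M = P × e = 24.4 × 6 = 146.4 kip·in; bending f_b = M/S = 1.828 kip/in.
f_max = √(f_v² + f_b²) = √(0.7871² + 1.828²) = 1.99 kip/in.
φr_n = 0.75 × 0.6 × 60 × (0.707 × 0.1875) = 3.579 kip/in → adequate.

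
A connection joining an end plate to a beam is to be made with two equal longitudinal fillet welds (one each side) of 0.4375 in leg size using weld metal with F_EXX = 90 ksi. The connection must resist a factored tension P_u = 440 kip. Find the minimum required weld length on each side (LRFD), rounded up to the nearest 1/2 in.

Throat t_e = 0.707 × 0.4375 = 0.3093 in.
φr_n = 0.75 × 0.6 × 90 × 0.3093 = 12.53 kip/in.
L_req = P_u / φr_n = 440 / 12.53 = 35.12 in total.
Per side: 35.12 / 2 = 17.56 in.
Round up → use L = 18 in on each side.

L = 18 in on each side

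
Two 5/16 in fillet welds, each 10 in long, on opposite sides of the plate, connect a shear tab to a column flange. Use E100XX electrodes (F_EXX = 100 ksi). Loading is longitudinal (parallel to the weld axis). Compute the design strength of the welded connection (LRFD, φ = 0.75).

Effective throat t_e = 0.707 × 0.3125 = 0.2209 in.
Total length L = 20 in; A_we = 0.2209 × 20 = 4.419 in².
F_nw = 0.6 F_EXX = 0.6 × 100 = 60 ksi.
φR_n = 0.75 × 60 × 4.419 = 198.8 kips.

φR_n ≈ 199 kips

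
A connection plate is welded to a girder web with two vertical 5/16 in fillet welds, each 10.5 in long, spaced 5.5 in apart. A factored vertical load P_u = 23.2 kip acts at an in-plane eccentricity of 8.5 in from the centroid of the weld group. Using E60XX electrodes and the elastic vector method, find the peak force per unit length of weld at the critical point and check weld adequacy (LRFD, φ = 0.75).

E60XX → F_EXX = 60 ksi.
Total weld length L_w = 21 in. Treat welds as unit-width lines.
Polar moment about centroid: J = 2[d³/12 + d(b/2)²] = 2[10.5³/12 + 10.5×2.75²] = 351.8 in³.
Direct shear f_v = P/L_w = 23.2 / 21 = 1.105 kip/in (vertical).
Torsion M = P·e = 23.2 × 8.5 = 197.2 kip·in.
Critical point at (x, y) = (2.75, 5.25) from centroid. f_tx = M·y/J = 2.943 kip/in; f_ty = M·x/J = 1.542 kip/in.
Resultant f_max = √[f_tx² + (f_v + f_ty)²] = √[2.943² + (1.105 + 1.542)²] = 3.958 kip/in.
Capacity per unit length: φr_n = 0.75 × 0.6 × 60 × (0.707 × 0.3125) = 5.965 kip/in.
3.958 ≤ 5.965 → adequate.

f_max ≈ 3.96 kip/in; adequate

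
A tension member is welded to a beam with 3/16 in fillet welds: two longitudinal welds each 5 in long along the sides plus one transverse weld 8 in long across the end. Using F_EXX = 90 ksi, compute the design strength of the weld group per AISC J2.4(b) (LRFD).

φR_n ≈ 110 kip

t_e = 0.707 × 0.1875 = 0.1326 in.
R_nwl = 0.6 × 90 × 0.1326 × 10 = 71.58 kip (longitudinal, 2 welds).
R_nwt = 0.6 × 90 × 0.1326 × 8 = 57.27 kip (transverse, base value).
(i) R_nwl + R_nwt = 128.9 kip; (ii) 0.85 R_nwl + 1.5 R_nwt = 146.7 kip.
R_n = max = 146.7 kip [governs: (ii)]; φR_n = 110.1 kip.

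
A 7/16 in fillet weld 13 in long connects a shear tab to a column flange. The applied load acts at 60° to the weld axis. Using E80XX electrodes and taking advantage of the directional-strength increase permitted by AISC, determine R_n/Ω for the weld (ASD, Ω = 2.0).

R_n/Ω ≈ 135 kip

E80XX → F_EXX = 80 ksi.
t_e = 0.707 × 0.4375 = 0.3093 in; A_we = 0.3093 × 13 = 4.021 in².
Directional factor: 1.0 + 0.5 sin^1.5(60°) = 1.403.
F_nw = 0.6 × 80 × 1.403 = 67.34 ksi.
R_n/Ω = (67.34 × 4.021) / 2.0 = 135.4 kip.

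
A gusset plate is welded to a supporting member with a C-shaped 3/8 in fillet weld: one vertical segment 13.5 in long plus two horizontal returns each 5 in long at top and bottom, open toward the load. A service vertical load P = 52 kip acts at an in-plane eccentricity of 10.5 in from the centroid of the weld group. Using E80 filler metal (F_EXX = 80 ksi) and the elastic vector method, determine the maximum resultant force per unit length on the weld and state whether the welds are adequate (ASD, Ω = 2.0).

f_max ≈ 7.32 kip/in; NOT adequate

Total weld length L_w = 23.5 in. Treat welds as unit-width lines.
Centroid: x̄ = 2×5×2.5 / 23.5 = 1.064 in from the vertical weld.
Polar moment about centroid: J = I_x + I_y = [13.5³/12 + 2×5×6.75²] + [13.5×1.064² + 2(5³/12 + 5×1.436²)] = 717.4 in³.
Direct shear f_v = P/L_w = 52 / 23.5 = 2.213 kip/in (vertical).
Torsion M = P·e = 52 × 10.5 = 546 kip·in.
Critical point at (x, y) = (3.936, 6.75) from centroid. f_tx = M·y/J = 5.137 kip/in; f_ty = M·x/J = 2.996 kip/in.
Resultant f_max = √[f_tx² + (f_v + f_ty)²] = √[5.137² + (2.213 + 2.996)²] = 7.316 kip/in.
Capacity per unit length: r_n/Ω = (1/2.0) × 0.6 × 80 × (0.707 × 0.375) = 6.363 kip/in.
7.316 > 6.363 → NOT adequate.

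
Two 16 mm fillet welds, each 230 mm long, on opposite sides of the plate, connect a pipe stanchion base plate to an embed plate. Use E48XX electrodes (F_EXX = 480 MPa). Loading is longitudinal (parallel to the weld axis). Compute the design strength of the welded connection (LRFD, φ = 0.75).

φR_n ≈ 1120 kN

Effective throat t_e = 0.707 × 16 = 11.31 mm.
Total length L = 460 mm; A_we = 11.31 × 460 = 5204 mm².
F_nw = 0.6 F_EXX = 0.6 × 480 = 288 MPa.
φR_n = 0.75 × 288 × 5204 × 10⁻³ = 1124 kN.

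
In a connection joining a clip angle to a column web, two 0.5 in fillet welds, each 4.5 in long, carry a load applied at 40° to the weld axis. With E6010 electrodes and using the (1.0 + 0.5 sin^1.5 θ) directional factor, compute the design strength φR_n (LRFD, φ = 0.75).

E60XX → F_EXX = 60 ksi.
t_e = 0.707 × 0.5 = 0.3535 in; A_we = 0.3535 × 9 = 3.181 in².
Directional factor: 1.0 + 0.5 sin^1.5(40°) = 1.258.
F_nw = 0.6 × 60 × 1.258 = 45.28 ksi.
φR_n = 0.75 × 45.28 × 3.181 = 108 kips.

φR_n ≈ 108 kips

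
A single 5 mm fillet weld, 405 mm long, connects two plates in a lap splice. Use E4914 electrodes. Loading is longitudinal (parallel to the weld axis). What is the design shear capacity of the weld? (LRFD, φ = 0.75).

φR_n ≈ 316 kN

E49XX → F_EXX = 490 MPa.
Effective throat t_e = 0.707 × 5 = 3.535 mm.
Total length L = 405 mm; A_we = 3.535 × 405 = 1432 mm².
F_nw = 0.6 F_EXX = 0.6 × 490 = 294 MPa.
φR_n = 0.75 × 294 × 1432 × 10⁻³ = 315.7 kN.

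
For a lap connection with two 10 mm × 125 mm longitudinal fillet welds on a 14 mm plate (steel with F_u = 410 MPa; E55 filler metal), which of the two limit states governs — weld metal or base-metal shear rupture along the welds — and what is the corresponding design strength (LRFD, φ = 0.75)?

E55XX → F_EXX = 550 MPa.
t_e = 0.707 × 10 = 7.07 mm; L = 250 mm.
Weld metal: φR_n = 0.75 × 0.6 × 550 × 7.07 × 250 × 10⁻³ = 437.5 kN.
Base metal (shear rupture): φR_n = 0.75 × 0.6 × 410 × 14 × 250 × 10⁻³ = 645.8 kN.
Governing: weld metal.

φR_n ≈ 437 kN (weld metal governs)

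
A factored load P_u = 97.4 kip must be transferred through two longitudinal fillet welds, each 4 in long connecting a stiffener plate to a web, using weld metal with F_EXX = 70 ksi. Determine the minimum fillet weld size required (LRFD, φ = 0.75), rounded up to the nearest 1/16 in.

w = 9/16 in

Total weld length L = 8 in.
Required throat t_e = P_u / (φ × 0.6 F_EXX × L) = 97.4 / (0.75 × 0.6 × 70 × 8) = 0.3865 in.
Required leg w = t_e / 0.707 = 0.5467 in → use 9/16 in.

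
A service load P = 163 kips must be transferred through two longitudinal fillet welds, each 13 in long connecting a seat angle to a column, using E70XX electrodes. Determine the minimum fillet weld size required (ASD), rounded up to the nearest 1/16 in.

w = 7/16 in

E70XX → F_EXX = 70 ksi.
Total weld length L = 26 in.
Required throat t_e = P × Ω / (0.6 F_EXX × L) = 163 × 2.0 / (0.6 × 70 × 26) = 0.2985 in.
Required leg w = t_e / 0.707 = 0.4223 in → use 7/16 in.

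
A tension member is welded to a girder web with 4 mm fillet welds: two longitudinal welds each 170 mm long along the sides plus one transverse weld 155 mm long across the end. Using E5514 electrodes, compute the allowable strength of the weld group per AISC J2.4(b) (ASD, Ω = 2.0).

R_n/Ω ≈ 243 kN

E55XX → F_EXX = 550 MPa.
t_e = 0.707 × 4 = 2.828 mm.
R_nwl = 0.6 × 550 × 2.828 × 340 × 10⁻³ = 317.3 kN (longitudinal, 2 welds).
R_nwt = 0.6 × 550 × 2.828 × 155 × 10⁻³ = 144.7 kN (transverse, base value).
(i) R_nwl + R_nwt = 462 kN; (ii) 0.85 R_nwl + 1.5 R_nwt = 486.7 kN.
R_n = max = 486.7 kN [governs: (ii)]; R_n/Ω = 243.3 kN.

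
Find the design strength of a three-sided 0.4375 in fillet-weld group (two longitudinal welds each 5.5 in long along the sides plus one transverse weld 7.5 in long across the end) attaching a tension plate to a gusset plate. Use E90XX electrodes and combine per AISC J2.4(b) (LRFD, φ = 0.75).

E90XX → F_EXX = 90 ksi.
t_e = 0.707 × 0.4375 = 0.3093 in.
R_nwl = 0.6 × 90 × 0.3093 × 11 = 183.7 kip (longitudinal, 2 welds).
R_nwt = 0.6 × 90 × 0.3093 × 7.5 = 125.3 kip (transverse, base value).
(i) R_nwl + R_nwt = 309 kip; (ii) 0.85 R_nwl + 1.5 R_nwt = 344.1 kip.
R_n = max = 344.1 kip [governs: (ii)]; φR_n = 258.1 kip.

φR_n ≈ 258 kip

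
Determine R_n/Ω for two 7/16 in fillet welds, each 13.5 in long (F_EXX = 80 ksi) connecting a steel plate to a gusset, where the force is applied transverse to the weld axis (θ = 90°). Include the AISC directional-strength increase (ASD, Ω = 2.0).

R_n/Ω ≈ 301 kips

t_e = 0.707 × 0.4375 = 0.3093 in; A_we = 0.3093 × 27 = 8.351 in².
Directional factor: 1.0 + 0.5 sin^1.5(90°) = 1.5.
F_nw = 0.6 × 80 × 1.5 = 72 ksi.
R_n/Ω = (72 × 8.351) / 2.0 = 300.7 kips.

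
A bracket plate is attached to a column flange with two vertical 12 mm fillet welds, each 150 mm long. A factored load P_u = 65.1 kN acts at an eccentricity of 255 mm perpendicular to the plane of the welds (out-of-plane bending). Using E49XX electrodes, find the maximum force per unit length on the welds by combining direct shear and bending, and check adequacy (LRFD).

f_max ≈ 2220 N/mm; NOT adequate

E49XX → F_EXX = 490 MPa.
L_w = 2 × 150 = 300 mm; section modulus (unit throat) S = 2 × L²/6 = 7500 mm².
Direct shear f_v = P/L_w = 65.1×10³/300 = 217 N/mm.
Moment M = P × e = 65.1×10³ × 255 = 16600000 N·mm; bending f_b = M/S = 2213 N/mm.
f_max = √(f_v² + f_b²) = √(217² + 2213²) = 2224 N/mm.
φr_n = 0.75 × 0.6 × 490 × (0.707 × 12) = 1871 N/mm → NOT adequate.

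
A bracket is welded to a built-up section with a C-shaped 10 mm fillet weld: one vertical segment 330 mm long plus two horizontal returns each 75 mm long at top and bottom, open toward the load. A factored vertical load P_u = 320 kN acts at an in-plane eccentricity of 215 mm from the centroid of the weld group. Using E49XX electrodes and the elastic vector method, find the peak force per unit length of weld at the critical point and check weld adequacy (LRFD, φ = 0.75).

f_max ≈ 2000 N/mm; NOT adequate

E49XX → F_EXX = 490 MPa.
Total weld length L_w = 480 mm. Treat welds as unit-width lines.
Centroid: x̄ = 2×75×37.5 / 480 = 11.72 mm from the vertical weld.
Polar moment about centroid: J = I_x + I_y = [330³/12 + 2×75×165²] + [330×11.72² + 2(75³/12 + 75×25.78²)] = 7294000 mm³.
Direct shear f_v = P/L_w = 320×10³ / 480 = 666.7 N/mm (vertical).
Torsion M = P·e = 320×10³ × 215 = 68800000 N·mm.
Critical point at (x, y) = (63.28, 165) from centroid. f_tx = M·y/J = 1556 N/mm; f_ty = M·x/J = 596.9 N/mm.
Resultant f_max = √[f_tx² + (f_v + f_ty)²] = √[1556² + (666.7 + 596.9)²] = 2005 N/mm.
Capacity per unit length: φr_n = 0.75 × 0.6 × 490 × (0.707 × 10) = 1559 N/mm.
2005 > 1559 → NOT adequate.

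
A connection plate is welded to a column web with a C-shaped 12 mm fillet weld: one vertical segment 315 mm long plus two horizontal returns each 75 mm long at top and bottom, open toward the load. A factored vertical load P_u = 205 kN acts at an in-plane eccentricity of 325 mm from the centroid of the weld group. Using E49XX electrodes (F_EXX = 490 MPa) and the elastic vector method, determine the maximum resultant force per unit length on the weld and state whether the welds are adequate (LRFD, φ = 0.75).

f_max ≈ 1940 N/mm; NOT adequate

Total weld length L_w = 465 mm. Treat welds as unit-width lines.
Centroid: x̄ = 2×75×37.5 / 465 = 12.1 mm from the vertical weld.
Polar moment about centroid: J = I_x + I_y = [315³/12 + 2×75×157.5²] + [315×12.1² + 2(75³/12 + 75×25.4²)] = 6539000 mm³.
Direct shear f_v = P/L_w = 205×10³ / 465 = 440.9 N/mm (vertical).
Torsion M = P·e = 205×10³ × 325 = 66625000 N·mm.
Critical point at (x, y) = (62.9, 157.5) from centroid. f_tx = M·y/J = 1605 N/mm; f_ty = M·x/J = 640.9 N/mm.
Resultant f_max = √[f_tx² + (f_v + f_ty)²] = √[1605² + (440.9 + 640.9)²] = 1935 N/mm.
Capacity per unit length: φr_n = 0.75 × 0.6 × 490 × (0.707 × 12) = 1871 N/mm.
1935 > 1871 → NOT adequate.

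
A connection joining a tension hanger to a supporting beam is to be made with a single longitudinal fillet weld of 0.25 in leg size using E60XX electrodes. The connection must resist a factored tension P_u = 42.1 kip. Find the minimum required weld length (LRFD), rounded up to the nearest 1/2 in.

L = 9 in

E60XX → F_EXX = 60 ksi.
Throat t_e = 0.707 × 0.25 = 0.1767 in.
φr_n = 0.75 × 0.6 × 60 × 0.1767 = 4.772 kip/in.
L_req = P_u / φr_n = 42.1 / 4.772 = 8.822 in total.
Round up → use L = 9 in.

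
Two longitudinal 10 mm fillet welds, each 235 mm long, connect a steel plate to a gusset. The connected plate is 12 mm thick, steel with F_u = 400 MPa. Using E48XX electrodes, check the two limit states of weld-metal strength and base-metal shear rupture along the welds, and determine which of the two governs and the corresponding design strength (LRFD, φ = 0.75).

E48XX → F_EXX = 480 MPa.
t_e = 0.707 × 10 = 7.07 mm; L = 470 mm.
Weld metal: φR_n = 0.75 × 0.6 × 480 × 7.07 × 470 × 10⁻³ = 717.7 kN.
Base metal (shear rupture): φR_n = 0.75 × 0.6 × 400 × 12 × 470 × 10⁻³ = 1015 kN.
Governing: weld metal.

φR_n ≈ 718 kN (weld metal governs)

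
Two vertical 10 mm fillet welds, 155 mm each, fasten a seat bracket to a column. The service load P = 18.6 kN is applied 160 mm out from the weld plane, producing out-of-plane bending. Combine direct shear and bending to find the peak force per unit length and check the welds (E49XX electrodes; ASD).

E49XX → F_EXX = 490 MPa.
L_w = 2 × 155 = 310 mm; section modulus (unit throat) S = 2 × L²/6 = 8008 mm².
Direct shear f_v = P/L_w = 18.6×10³/310 = 60 N/mm.
Moment M = P × e = 18.6×10³ × 160 = 2976000 N·mm; bending f_b = M/S = 371.6 N/mm.
f_max = √(f_v² + f_b²) = √(60² + 371.6²) = 376.4 N/mm.
r_n/Ω = (1/2.0) × 0.6 × 490 × (0.707 × 10) = 1039 N/mm → adequate.

f_max ≈ 376 N/mm; adequate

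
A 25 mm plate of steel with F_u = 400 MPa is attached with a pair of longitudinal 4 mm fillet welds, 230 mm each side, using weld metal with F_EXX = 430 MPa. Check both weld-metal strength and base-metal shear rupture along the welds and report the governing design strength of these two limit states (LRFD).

t_e = 0.707 × 4 = 2.828 mm; L = 460 mm.
Weld metal: φR_n = 0.75 × 0.6 × 430 × 2.828 × 460 × 10⁻³ = 251.7 kN.
Base metal (shear rupture): φR_n = 0.75 × 0.6 × 400 × 25 × 460 × 10⁻³ = 2070 kN.
Governing: weld metal.

φR_n ≈ 252 kN (weld metal governs)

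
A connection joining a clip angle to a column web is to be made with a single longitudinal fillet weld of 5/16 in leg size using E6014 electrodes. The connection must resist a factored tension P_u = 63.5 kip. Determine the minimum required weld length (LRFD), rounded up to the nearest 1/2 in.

L = 11 in

E60XX → F_EXX = 60 ksi.
Throat t_e = 0.707 × 0.3125 = 0.2209 in.
φr_n = 0.75 × 0.6 × 60 × 0.2209 = 5.965 kip/in.
L_req = P_u / φr_n = 63.5 / 5.965 = 10.64 in total.
Round up → use L = 11 in.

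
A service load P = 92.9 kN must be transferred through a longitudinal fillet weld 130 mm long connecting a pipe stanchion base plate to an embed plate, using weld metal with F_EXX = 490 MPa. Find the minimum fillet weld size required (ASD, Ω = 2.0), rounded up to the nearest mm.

w = 7 mm

Total weld length L = 130 mm.
Required throat t_e = P × Ω / (0.6 F_EXX × L) = 92.9 × 2.0 / (0.6 × 490 × 130 × 10⁻³) = 4.861 mm.
Required leg w = t_e / 0.707 = 6.876 mm → use 7 mm.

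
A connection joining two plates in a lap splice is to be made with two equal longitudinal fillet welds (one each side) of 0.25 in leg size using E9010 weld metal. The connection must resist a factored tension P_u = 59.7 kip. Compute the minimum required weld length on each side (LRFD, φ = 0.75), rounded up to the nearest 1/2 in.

L = 4.5 in on each side

E90XX → F_EXX = 90 ksi.
Throat t_e = 0.707 × 0.25 = 0.1767 in.
φr_n = 0.75 × 0.6 × 90 × 0.1767 = 7.158 kip/in.
L_req = P_u / φr_n = 59.7 / 7.158 = 8.34 in total.
Per side: 8.34 / 2 = 4.17 in.
Round up → use L = 4.5 in on each side.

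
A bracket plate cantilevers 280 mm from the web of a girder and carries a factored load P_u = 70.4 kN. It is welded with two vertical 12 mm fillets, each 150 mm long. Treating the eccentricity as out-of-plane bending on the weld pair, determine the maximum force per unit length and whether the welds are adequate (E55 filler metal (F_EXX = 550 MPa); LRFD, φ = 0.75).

L_w = 2 × 150 = 300 mm; section modulus (unit throat) S = 2 × L²/6 = 7500 mm².
Direct shear f_v = P/L_w = 70.4×10³/300 = 234.7 N/mm.
Moment M = P × e = 70.4×10³ × 280 = 19712000 N·mm; bending f_b = M/S = 2628 N/mm.
f_max = √(f_v² + f_b²) = √(234.7² + 2628²) = 2639 N/mm.
φr_n = 0.75 × 0.6 × 550 × (0.707 × 12) = 2100 N/mm → NOT adequate.

f_max ≈ 2640 N/mm; NOT adequate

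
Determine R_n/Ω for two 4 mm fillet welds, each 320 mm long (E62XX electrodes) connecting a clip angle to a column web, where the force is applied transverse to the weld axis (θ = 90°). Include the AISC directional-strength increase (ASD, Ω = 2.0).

R_n/Ω ≈ 505 kN

E62XX → F_EXX = 620 MPa.
t_e = 0.707 × 4 = 2.828 mm; A_we = 2.828 × 640 = 1810 mm².
Directional factor: 1.0 + 0.5 sin^1.5(90°) = 1.5.
F_nw = 0.6 × 620 × 1.5 = 558 MPa.
R_n/Ω = (558 × 1810) / 2.0 × 10⁻³ = 505 kN.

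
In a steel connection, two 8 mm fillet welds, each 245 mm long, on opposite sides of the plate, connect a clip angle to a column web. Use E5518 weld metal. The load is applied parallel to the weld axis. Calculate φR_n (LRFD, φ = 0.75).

E55XX → F_EXX = 550 MPa.
Effective throat t_e = 0.707 × 8 = 5.656 mm.
Total length L = 490 mm; A_we = 5.656 × 490 = 2771 mm².
F_nw = 0.6 F_EXX = 0.6 × 550 = 330 MPa.
φR_n = 0.75 × 330 × 2771 × 10⁻³ = 685.9 kN.

φR_n ≈ 686 kN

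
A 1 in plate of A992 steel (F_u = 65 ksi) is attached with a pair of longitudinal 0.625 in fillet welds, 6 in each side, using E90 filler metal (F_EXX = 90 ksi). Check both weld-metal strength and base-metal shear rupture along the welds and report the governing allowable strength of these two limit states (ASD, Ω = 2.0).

t_e = 0.707 × 0.625 = 0.4419 in; L = 12 in.
Weld metal: R_n/Ω = (1/2.0) × 0.6 × 90 × 0.4419 × 12 = 143.2 kips.
Base metal (shear rupture): R_n/Ω = (1/2.0) × 0.6 × 65 × 1 × 12 = 234 kips.
Governing: weld metal.

R_n/Ω ≈ 143 kips (weld metal governs)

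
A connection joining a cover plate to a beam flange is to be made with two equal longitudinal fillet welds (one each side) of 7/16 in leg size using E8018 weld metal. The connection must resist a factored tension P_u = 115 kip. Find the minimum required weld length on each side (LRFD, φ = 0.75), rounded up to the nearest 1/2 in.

L = 5.5 in on each side

E80XX → F_EXX = 80 ksi.
Throat t_e = 0.707 × 0.4375 = 0.3093 in.
φr_n = 0.75 × 0.6 × 80 × 0.3093 = 11.14 kip/in.
L_req = P_u / φr_n = 115 / 11.14 = 10.33 in total.
Per side: 10.33 / 2 = 5.164 in.
Round up → use L = 5.5 in on each side.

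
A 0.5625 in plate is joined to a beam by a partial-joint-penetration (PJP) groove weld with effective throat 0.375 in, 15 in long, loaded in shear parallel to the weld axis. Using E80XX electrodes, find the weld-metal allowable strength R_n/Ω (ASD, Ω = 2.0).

R_n/Ω ≈ 135 kips

E80XX → F_EXX = 80 ksi.
Effective throat (given) t_e = 0.375 in.
A_we = 0.375 × 15 = 5.625 in².
F_nw = 0.6 F_EXX = 48 ksi.
R_n/Ω = (48 × 5.625) / 2.0 = 135 kips.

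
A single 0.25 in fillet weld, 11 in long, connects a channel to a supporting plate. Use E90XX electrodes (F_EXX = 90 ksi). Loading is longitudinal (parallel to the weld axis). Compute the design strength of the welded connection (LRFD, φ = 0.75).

Effective throat t_e = 0.707 × 0.25 = 0.1767 in.
Total length L = 11 in; A_we = 0.1767 × 11 = 1.944 in².
F_nw = 0.6 F_EXX = 0.6 × 90 = 54 ksi.
φR_n = 0.75 × 54 × 1.944 = 78.74 kips.

φR_n ≈ 78.7 kips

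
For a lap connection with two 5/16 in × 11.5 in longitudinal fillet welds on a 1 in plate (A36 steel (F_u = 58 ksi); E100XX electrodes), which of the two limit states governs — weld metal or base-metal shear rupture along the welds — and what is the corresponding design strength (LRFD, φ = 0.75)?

E100XX → F_EXX = 100 ksi.
t_e = 0.707 × 0.3125 = 0.2209 in; L = 23 in.
Weld metal: φR_n = 0.75 × 0.6 × 100 × 0.2209 × 23 = 228.7 kip.
Base metal (shear rupture): φR_n = 0.75 × 0.6 × 58 × 1 × 23 = 600.3 kip.
Governing: weld metal.

φR_n ≈ 229 kip (weld metal governs)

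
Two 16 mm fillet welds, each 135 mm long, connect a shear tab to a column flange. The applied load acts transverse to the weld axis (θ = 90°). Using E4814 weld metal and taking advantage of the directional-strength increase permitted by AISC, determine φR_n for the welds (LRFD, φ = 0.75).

E48XX → F_EXX = 480 MPa.
t_e = 0.707 × 16 = 11.31 mm; A_we = 11.31 × 270 = 3054 mm².
Directional factor: 1.0 + 0.5 sin^1.5(90°) = 1.5.
F_nw = 0.6 × 480 × 1.5 = 432 MPa.
φR_n = 0.75 × 432 × 3054 × 10⁻³ = 989.6 kN.

φR_n ≈ 990 kN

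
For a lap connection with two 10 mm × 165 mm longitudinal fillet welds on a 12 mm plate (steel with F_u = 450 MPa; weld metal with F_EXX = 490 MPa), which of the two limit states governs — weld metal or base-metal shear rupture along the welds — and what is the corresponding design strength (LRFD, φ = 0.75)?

t_e = 0.707 × 10 = 7.07 mm; L = 330 mm.
Weld metal: φR_n = 0.75 × 0.6 × 490 × 7.07 × 330 × 10⁻³ = 514.4 kN.
Base metal (shear rupture): φR_n = 0.75 × 0.6 × 450 × 12 × 330 × 10⁻³ = 801.9 kN.
Governing: weld metal.

φR_n ≈ 514 kN (weld metal governs)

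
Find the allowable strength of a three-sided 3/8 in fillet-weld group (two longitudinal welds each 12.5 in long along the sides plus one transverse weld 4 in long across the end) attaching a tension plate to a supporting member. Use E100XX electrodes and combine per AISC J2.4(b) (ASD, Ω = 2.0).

R_n/Ω ≈ 231 kips

E100XX → F_EXX = 100 ksi.
t_e = 0.707 × 0.375 = 0.2651 in.
R_nwl = 0.6 × 100 × 0.2651 × 25 = 397.7 kips (longitudinal, 2 welds).
R_nwt = 0.6 × 100 × 0.2651 × 4 = 63.63 kips (transverse, base value).
(i) R_nwl + R_nwt = 461.3 kips; (ii) 0.85 R_nwl + 1.5 R_nwt = 433.5 kips.
R_n = max = 461.3 kips [governs: (i)]; R_n/Ω = 230.7 kips.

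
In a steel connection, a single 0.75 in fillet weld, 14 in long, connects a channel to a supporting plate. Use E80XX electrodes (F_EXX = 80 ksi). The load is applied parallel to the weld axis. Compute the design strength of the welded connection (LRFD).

Effective throat t_e = 0.707 × 0.75 = 0.5302 in.
Total length L = 14 in; A_we = 0.5302 × 14 = 7.423 in².
F_nw = 0.6 F_EXX = 0.6 × 80 = 48 ksi.
φR_n = 0.75 × 48 × 7.423 = 267.2 kips.

φR_n ≈ 267 kips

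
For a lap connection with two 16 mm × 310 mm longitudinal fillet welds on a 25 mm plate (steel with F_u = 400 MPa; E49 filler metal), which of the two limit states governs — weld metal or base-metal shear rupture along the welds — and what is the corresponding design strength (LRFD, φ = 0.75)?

φR_n ≈ 1550 kN (weld metal governs)

E49XX → F_EXX = 490 MPa.
t_e = 0.707 × 16 = 11.31 mm; L = 620 mm.
Weld metal: φR_n = 0.75 × 0.6 × 490 × 11.31 × 620 × 10⁻³ = 1546 kN.
Base metal (shear rupture): φR_n = 0.75 × 0.6 × 400 × 25 × 620 × 10⁻³ = 2790 kN.
Governing: weld metal.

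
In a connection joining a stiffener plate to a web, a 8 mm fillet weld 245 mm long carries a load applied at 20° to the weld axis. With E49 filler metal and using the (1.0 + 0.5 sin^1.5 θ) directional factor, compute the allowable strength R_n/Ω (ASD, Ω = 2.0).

R_n/Ω ≈ 224 kN

E49XX → F_EXX = 490 MPa.
t_e = 0.707 × 8 = 5.656 mm; A_we = 5.656 × 245 = 1386 mm².
Directional factor: 1.0 + 0.5 sin^1.5(20°) = 1.1.
F_nw = 0.6 × 490 × 1.1 = 323.4 MPa.
R_n/Ω = (323.4 × 1386) / 2.0 × 10⁻³ = 224.1 kN.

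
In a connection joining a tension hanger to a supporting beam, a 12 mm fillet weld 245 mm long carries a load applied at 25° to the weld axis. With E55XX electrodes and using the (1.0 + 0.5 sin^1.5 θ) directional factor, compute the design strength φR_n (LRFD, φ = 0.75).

E55XX → F_EXX = 550 MPa.
t_e = 0.707 × 12 = 8.484 mm; A_we = 8.484 × 245 = 2079 mm².
Directional factor: 1.0 + 0.5 sin^1.5(25°) = 1.137.
F_nw = 0.6 × 550 × 1.137 = 375.3 MPa.
φR_n = 0.75 × 375.3 × 2079 × 10⁻³ = 585.1 kN.

φR_n ≈ 585 kN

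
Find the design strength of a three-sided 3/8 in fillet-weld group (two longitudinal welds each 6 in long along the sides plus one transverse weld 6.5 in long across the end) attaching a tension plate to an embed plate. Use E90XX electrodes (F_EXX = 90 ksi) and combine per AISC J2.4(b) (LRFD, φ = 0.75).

t_e = 0.707 × 0.375 = 0.2651 in.
R_nwl = 0.6 × 90 × 0.2651 × 12 = 171.8 kips (longitudinal, 2 welds).
R_nwt = 0.6 × 90 × 0.2651 × 6.5 = 93.06 kips (transverse, base value).
(i) R_nwl + R_nwt = 264.9 kips; (ii) 0.85 R_nwl + 1.5 R_nwt = 285.6 kips.
R_n = max = 285.6 kips [governs: (ii)]; φR_n = 214.2 kips.

φR_n ≈ 214 kips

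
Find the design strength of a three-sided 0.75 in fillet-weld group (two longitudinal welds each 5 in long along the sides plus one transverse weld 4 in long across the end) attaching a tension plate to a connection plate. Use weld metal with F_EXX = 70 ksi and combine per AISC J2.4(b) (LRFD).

φR_n ≈ 242 kips

t_e = 0.707 × 0.75 = 0.5302 in.
R_nwl = 0.6 × 70 × 0.5302 × 10 = 222.7 kips (longitudinal, 2 welds).
R_nwt = 0.6 × 70 × 0.5302 × 4 = 89.08 kips (transverse, base value).
(i) R_nwl + R_nwt = 311.8 kips; (ii) 0.85 R_nwl + 1.5 R_nwt = 322.9 kips.
R_n = max = 322.9 kips [governs: (ii)]; φR_n = 242.2 kips.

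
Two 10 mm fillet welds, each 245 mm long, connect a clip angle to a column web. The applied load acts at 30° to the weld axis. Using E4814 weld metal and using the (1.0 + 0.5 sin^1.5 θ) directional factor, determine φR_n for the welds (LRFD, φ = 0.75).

E48XX → F_EXX = 480 MPa.
t_e = 0.707 × 10 = 7.07 mm; A_we = 7.07 × 490 = 3464 mm².
Directional factor: 1.0 + 0.5 sin^1.5(30°) = 1.177.
F_nw = 0.6 × 480 × 1.177 = 338.9 MPa.
φR_n = 0.75 × 338.9 × 3464 × 10⁻³ = 880.6 kN.

φR_n ≈ 881 kN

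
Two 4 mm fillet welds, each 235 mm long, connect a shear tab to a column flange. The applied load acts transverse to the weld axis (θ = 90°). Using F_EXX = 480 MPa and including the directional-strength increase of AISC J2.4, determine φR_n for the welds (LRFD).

t_e = 0.707 × 4 = 2.828 mm; A_we = 2.828 × 470 = 1329 mm².
Directional factor: 1.0 + 0.5 sin^1.5(90°) = 1.5.
F_nw = 0.6 × 480 × 1.5 = 432 MPa.
φR_n = 0.75 × 432 × 1329 × 10⁻³ = 430.6 kN.

φR_n ≈ 431 kN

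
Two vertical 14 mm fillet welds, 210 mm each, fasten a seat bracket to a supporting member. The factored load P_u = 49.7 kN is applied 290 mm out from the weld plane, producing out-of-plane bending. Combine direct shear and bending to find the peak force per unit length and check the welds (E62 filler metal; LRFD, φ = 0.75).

E62XX → F_EXX = 620 MPa.
L_w = 2 × 210 = 420 mm; section modulus (unit throat) S = 2 × L²/6 = 14700 mm².
Direct shear f_v = P/L_w = 49.7×10³/420 = 118.3 N/mm.
Moment M = P × e = 49.7×10³ × 290 = 14413000 N·mm; bending f_b = M/S = 980.5 N/mm.
f_max = √(f_v² + f_b²) = √(118.3² + 980.5²) = 987.6 N/mm.
φr_n = 0.75 × 0.6 × 620 × (0.707 × 14) = 2762 N/mm → adequate.

f_max ≈ 988 N/mm; adequate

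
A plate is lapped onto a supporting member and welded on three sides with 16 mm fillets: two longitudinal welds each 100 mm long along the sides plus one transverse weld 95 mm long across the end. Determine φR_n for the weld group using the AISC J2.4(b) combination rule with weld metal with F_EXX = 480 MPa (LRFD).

φR_n ≈ 764 kN

t_e = 0.707 × 16 = 11.31 mm.
R_nwl = 0.6 × 480 × 11.31 × 200 × 10⁻³ = 651.6 kN (longitudinal, 2 welds).
R_nwt = 0.6 × 480 × 11.31 × 95 × 10⁻³ = 309.5 kN (transverse, base value).
(i) R_nwl + R_nwt = 961.1 kN; (ii) 0.85 R_nwl + 1.5 R_nwt = 1018 kN.
R_n = max = 1018 kN [governs: (ii)]; φR_n = 763.6 kN.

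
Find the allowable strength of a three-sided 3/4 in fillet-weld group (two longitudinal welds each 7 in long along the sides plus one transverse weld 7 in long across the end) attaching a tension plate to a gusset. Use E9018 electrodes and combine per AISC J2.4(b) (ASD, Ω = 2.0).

R_n/Ω ≈ 321 kips

E90XX → F_EXX = 90 ksi.
t_e = 0.707 × 0.75 = 0.5302 in.
R_nwl = 0.6 × 90 × 0.5302 × 14 = 400.9 kips (longitudinal, 2 welds).
R_nwt = 0.6 × 90 × 0.5302 × 7 = 200.4 kips (transverse, base value).
(i) R_nwl + R_nwt = 601.3 kips; (ii) 0.85 R_nwl + 1.5 R_nwt = 641.4 kips.
R_n = max = 641.4 kips [governs: (ii)]; R_n/Ω = 320.7 kips.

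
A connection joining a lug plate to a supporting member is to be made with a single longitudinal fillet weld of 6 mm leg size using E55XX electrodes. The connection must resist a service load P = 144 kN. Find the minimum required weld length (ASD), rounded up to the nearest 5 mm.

L = 210 mm

E55XX → F_EXX = 550 MPa.
Throat t_e = 0.707 × 6 = 4.242 mm.
r_n/Ω = (0.6 × 550 × 4.242) / 2.0 = 699.9 N/mm = 0.6999 kN/mm.
L_req = P / (r_n/Ω) = 144 / 0.6999 = 205.7 mm total.
Round up → use L = 210 mm.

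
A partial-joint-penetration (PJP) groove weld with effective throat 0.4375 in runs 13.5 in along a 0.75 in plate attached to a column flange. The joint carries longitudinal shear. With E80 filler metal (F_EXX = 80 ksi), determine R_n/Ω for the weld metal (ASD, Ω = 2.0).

Effective throat (given) t_e = 0.4375 in.
A_we = 0.4375 × 13.5 = 5.906 in².
F_nw = 0.6 F_EXX = 48 ksi.
R_n/Ω = (48 × 5.906) / 2.0 = 141.8 kip.

R_n/Ω ≈ 142 kip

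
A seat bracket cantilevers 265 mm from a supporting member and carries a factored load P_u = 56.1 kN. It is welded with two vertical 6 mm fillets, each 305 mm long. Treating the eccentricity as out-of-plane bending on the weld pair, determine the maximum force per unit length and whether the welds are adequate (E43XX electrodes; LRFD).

E43XX → F_EXX = 430 MPa.
L_w = 2 × 305 = 610 mm; section modulus (unit throat) S = 2 × L²/6 = 31010 mm².
Direct shear f_v = P/L_w = 56.1×10³/610 = 91.97 N/mm.
Moment M = P × e = 56.1×10³ × 265 = 14866000 N·mm; bending f_b = M/S = 479.4 N/mm.
f_max = √(f_v² + f_b²) = √(91.97² + 479.4²) = 488.2 N/mm.
φr_n = 0.75 × 0.6 × 430 × (0.707 × 6) = 820.8 N/mm → adequate.

f_max ≈ 488 N/mm; adequate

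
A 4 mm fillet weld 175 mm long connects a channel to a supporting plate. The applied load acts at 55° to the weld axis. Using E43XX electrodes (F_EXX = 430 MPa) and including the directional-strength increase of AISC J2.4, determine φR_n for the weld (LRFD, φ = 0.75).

φR_n ≈ 131 kN

t_e = 0.707 × 4 = 2.828 mm; A_we = 2.828 × 175 = 494.9 mm².
Directional factor: 1.0 + 0.5 sin^1.5(55°) = 1.371.
F_nw = 0.6 × 430 × 1.371 = 353.6 MPa.
φR_n = 0.75 × 353.6 × 494.9 × 10⁻³ = 131.3 kN.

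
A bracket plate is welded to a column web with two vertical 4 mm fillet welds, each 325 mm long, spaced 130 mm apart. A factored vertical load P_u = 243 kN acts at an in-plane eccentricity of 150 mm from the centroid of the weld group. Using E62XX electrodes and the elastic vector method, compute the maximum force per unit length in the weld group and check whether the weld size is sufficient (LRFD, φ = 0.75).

f_max ≈ 957 N/mm; NOT adequate

E62XX → F_EXX = 620 MPa.
Total weld length L_w = 650 mm. Treat welds as unit-width lines.
Polar moment about centroid: J = 2[d³/12 + d(b/2)²] = 2[325³/12 + 325×65²] = 8468000 mm³.
Direct shear f_v = P/L_w = 243×10³ / 650 = 373.8 N/mm (vertical).
Torsion M = P·e = 243×10³ × 150 = 36450000 N·mm.
Critical point at (x, y) = (65, 162.5) from centroid. f_tx = M·y/J = 699.5 N/mm; f_ty = M·x/J = 279.8 N/mm.
Resultant f_max = √[f_tx² + (f_v + f_ty)²] = √[699.5² + (373.8 + 279.8)²] = 957.4 N/mm.
Capacity per unit length: φr_n = 0.75 × 0.6 × 620 × (0.707 × 4) = 789 N/mm.
957.4 > 789 → NOT adequate.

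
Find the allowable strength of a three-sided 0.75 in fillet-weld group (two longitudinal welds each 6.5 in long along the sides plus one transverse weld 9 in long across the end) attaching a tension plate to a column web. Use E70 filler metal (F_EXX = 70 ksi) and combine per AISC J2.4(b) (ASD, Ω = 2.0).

R_n/Ω ≈ 273 kips

t_e = 0.707 × 0.75 = 0.5302 in.
R_nwl = 0.6 × 70 × 0.5302 × 13 = 289.5 kips (longitudinal, 2 welds).
R_nwt = 0.6 × 70 × 0.5302 × 9 = 200.4 kips (transverse, base value).
(i) R_nwl + R_nwt = 490 kips; (ii) 0.85 R_nwl + 1.5 R_nwt = 546.7 kips.
R_n = max = 546.7 kips [governs: (ii)]; R_n/Ω = 273.4 kips.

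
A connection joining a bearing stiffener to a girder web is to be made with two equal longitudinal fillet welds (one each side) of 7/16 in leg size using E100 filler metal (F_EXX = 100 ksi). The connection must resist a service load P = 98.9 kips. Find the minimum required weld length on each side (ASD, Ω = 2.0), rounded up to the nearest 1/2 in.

L = 5.5 in on each side

Throat t_e = 0.707 × 0.4375 = 0.3093 in.
r_n/Ω = (0.6 × 100 × 0.3093) / 2.0 = 9.279 kip/in.
L_req = P / (r_n/Ω) = 98.9 / 9.279 = 10.66 in total.
Per side: 10.66 / 2 = 5.329 in.
Round up → use L = 5.5 in on each side.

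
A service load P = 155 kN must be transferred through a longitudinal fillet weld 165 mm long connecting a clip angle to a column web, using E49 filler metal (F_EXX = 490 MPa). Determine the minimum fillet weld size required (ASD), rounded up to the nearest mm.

Total weld length L = 165 mm.
Required throat t_e = P × Ω / (0.6 F_EXX × L) = 155 × 2.0 / (0.6 × 490 × 165 × 10⁻³) = 6.39 mm.
Required leg w = t_e / 0.707 = 9.039 mm → use 10 mm.

w = 10 mm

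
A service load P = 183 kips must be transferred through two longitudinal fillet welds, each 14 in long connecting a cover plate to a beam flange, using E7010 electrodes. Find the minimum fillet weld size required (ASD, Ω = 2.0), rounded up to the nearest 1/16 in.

E70XX → F_EXX = 70 ksi.
Total weld length L = 28 in.
Required throat t_e = P × Ω / (0.6 F_EXX × L) = 183 × 2.0 / (0.6 × 70 × 28) = 0.3112 in.
Required leg w = t_e / 0.707 = 0.4402 in → use 1/2 in.

w = 1/2 in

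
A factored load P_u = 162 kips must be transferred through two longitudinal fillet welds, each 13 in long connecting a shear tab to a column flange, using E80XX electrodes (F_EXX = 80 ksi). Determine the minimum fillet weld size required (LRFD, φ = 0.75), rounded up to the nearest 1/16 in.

Total weld length L = 26 in.
Required throat t_e = P_u / (φ × 0.6 F_EXX × L) = 162 / (0.75 × 0.6 × 80 × 26) = 0.1731 in.
Required leg w = t_e / 0.707 = 0.2448 in → use 1/4 in.

w = 1/4 in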